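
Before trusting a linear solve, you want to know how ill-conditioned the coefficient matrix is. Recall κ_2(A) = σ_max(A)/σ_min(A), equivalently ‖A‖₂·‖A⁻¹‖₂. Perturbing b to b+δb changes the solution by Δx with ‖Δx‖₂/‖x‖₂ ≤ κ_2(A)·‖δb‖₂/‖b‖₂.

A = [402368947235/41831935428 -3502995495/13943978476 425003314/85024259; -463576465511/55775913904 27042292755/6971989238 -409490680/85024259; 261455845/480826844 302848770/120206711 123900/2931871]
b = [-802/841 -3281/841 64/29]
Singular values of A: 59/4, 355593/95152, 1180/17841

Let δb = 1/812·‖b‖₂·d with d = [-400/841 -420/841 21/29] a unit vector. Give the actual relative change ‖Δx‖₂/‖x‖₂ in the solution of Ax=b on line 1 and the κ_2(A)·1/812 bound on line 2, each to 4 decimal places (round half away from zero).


0.0014
0.2746

σ_max = 59/4, σ_min = 1180/17841
κ_2(A) = (59/4) / (1180/17841) = 223.0125
bound on ‖Δx‖/‖x‖: κ·ε = 223.0125·1/812 = 0.2746
solve Ax = b  →  x = [-27.7081 5.9600 53.4267]
‖b‖ = 4.5826, ‖x‖ = 60.4787
re-solving with b+δb shifts x by Δx of norm 0.0853
realised ‖Δx‖/‖x‖ = 0.0014
realised/bound (from unrounded values) ≈ 0.0051


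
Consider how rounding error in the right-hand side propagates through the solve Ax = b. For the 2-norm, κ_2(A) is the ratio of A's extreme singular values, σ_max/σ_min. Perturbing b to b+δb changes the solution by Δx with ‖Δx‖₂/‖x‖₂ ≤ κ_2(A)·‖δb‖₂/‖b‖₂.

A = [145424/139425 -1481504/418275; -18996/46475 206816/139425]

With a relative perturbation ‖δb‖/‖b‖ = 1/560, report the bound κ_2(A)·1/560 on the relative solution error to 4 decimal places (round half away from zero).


form AᵀA = [28870736/23005125 -296809856/69015375; -296809856/69015375 3053029376/207046125] with trace 26502928/1656369 and determinant 16384/1656369
solving λ² − 26502928/1656369·λ + 16384/1656369 = 0 gives λ = 16, 1024/1656369
κ = σ_max/σ_min = 4/(32/1287) = 160.8750
perturbation bound = 160.8750·1/560 = 0.2873

0.2873


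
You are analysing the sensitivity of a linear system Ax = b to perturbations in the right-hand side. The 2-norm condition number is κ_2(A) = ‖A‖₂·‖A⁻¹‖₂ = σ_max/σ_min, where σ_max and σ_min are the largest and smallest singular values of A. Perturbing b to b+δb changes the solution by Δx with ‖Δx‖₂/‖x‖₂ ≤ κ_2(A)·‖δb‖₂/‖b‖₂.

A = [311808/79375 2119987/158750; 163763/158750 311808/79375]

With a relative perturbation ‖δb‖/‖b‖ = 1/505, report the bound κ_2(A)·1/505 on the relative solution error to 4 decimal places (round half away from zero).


M = AᵀA = [665144377/40322500 569673216/10080625; 569673216/10080625 7813186873/40322500]. tr(M)=6782665/32258, det(M)=707281/258064
solving λ² − 6782665/32258·λ + 707281/258064 = 0 gives λ = 841/4, 841/64516
κ_2(A) = √(λ_max/λ_min) = √((841/4) / (841/64516)) = 127.0000
bound on ‖Δx‖/‖x‖: κ·ε = 127.0000·1/505 = 0.2515

0.2515


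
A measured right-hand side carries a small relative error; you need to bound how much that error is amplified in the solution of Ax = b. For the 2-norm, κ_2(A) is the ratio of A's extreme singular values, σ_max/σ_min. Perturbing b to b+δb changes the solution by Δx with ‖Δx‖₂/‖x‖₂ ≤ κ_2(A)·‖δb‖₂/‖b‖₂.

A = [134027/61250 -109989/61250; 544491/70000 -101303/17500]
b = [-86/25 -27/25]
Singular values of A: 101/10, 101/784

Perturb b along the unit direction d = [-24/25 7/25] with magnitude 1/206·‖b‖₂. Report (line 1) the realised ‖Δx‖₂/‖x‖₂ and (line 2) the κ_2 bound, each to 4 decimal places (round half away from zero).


σ_max = 101/10, σ_min = 101/784
κ = σ_max/σ_min = (101/10)/(101/784) = 78.4000
perturbation bound = 78.4000·1/206 = 0.3806
solve Ax = b  →  x = [13.8139 18.7485]
‖b‖ = 3.6056, ‖x‖ = 23.2880
δb = ε·‖b‖·d = [-0.0168 0.0049]; solving A·Δx = δb gives ‖Δx‖ = 0.1359
dividing the unrounded norms, ‖Δx‖/‖x‖ = 0.0058
tightness: 0.0058 against a bound of 0.3806 (unrounded ratio ≈ 0.0153)

0.0058
0.3806


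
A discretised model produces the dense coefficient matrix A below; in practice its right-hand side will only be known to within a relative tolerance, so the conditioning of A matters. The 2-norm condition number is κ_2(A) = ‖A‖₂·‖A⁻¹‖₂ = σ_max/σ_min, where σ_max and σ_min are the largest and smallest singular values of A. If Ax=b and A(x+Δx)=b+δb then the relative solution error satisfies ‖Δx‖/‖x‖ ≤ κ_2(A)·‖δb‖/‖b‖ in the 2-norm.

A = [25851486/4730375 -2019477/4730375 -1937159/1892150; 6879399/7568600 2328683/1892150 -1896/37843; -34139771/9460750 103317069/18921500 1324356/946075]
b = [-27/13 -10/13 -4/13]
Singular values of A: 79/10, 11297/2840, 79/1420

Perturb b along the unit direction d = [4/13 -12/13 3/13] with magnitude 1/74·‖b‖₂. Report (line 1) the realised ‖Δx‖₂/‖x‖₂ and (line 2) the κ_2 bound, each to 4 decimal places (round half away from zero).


1.0476
1.9189

largest singular value 79/10, smallest 79/1420
κ_2(A) = (79/10) / (79/1420) = 142.0000
worst-case relative error ≤ 142.0000 × 1/74 = 1.9189
solve Ax = b  →  x = [-0.4005 -0.3281 0.0278]
‖b‖₂ = 2.2361 and ‖x‖₂ = 0.5185
Δx = A⁻¹·δb where δb = 1/74·2.2361·d; ‖Δx‖ = 0.5431
realised ‖Δx‖/‖x‖ = 1.0476
so the bound overstates the realised error by a factor of ≈ 1.8318 (computed from the unrounded values)


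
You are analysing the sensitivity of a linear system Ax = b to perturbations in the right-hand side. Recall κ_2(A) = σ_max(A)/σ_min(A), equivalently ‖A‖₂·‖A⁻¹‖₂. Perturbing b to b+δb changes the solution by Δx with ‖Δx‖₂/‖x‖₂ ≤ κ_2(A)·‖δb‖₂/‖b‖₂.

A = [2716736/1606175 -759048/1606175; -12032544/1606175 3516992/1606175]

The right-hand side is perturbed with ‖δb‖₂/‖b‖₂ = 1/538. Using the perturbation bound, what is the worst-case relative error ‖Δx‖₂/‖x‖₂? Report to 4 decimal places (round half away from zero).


0.7282

AᵀA = [90519196672/1534680625 -26401245696/1534680625; -26401245696/1534680625 7701003328/1534680625]; tr = 157152320/2455489, det = 65536/2455489
char-poly roots: 64 and 1024/2455489
κ = σ_max/σ_min = 8/(32/1567) = 391.7500
bound on ‖Δx‖/‖x‖: κ·ε = 391.7500·1/538 = 0.7282


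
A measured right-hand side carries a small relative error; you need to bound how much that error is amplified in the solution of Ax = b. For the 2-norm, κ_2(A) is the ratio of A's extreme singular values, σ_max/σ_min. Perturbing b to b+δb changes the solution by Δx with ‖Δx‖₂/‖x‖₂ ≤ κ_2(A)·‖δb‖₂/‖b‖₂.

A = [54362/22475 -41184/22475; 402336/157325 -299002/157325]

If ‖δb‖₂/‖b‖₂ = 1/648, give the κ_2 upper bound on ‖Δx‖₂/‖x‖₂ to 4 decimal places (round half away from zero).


0.3349

AᵀA = [364661572/29430625 -273487104/29430625; -273487104/29430625 205127428/29430625]; tr = 4558312/235445, det = 234256/29430625
solving λ² − 4558312/235445·λ + 234256/29430625 = 0 gives λ = 484/25, 484/1177225
κ = σ_max/σ_min = (22/5)/(22/1085) = 217.0000
perturbation bound = 217.0000·1/648 = 0.3349


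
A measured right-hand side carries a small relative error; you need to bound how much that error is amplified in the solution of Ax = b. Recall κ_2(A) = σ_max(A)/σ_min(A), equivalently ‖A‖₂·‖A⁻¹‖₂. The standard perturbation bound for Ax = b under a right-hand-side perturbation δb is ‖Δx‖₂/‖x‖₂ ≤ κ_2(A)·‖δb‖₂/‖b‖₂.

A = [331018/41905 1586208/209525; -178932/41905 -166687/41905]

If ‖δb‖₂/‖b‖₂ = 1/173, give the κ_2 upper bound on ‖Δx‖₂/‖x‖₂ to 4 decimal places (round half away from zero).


0.9827

AᵀA = [489929332/6076225 2332842876/30381125; 2332842876/30381125 11109583801/151905625]; tr = 27773861/180625, det = 3694084/4515625
solving λ² − 27773861/180625·λ + 3694084/4515625 = 0 gives λ = 3844/25, 961/180625
κ_2(A) = √(λ_max/λ_min) = √((3844/25) / (961/180625)) = 170.0000
worst-case relative error ≤ 170.0000 × 1/173 = 0.9827


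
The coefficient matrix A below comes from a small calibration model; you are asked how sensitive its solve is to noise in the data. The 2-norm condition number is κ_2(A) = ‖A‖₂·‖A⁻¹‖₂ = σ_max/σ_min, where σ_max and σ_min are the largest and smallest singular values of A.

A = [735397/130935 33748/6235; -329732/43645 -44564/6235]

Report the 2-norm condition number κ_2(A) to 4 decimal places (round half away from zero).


AᵀA = [2095610309/23646861 95035460/1126041; 95035460/1126041 4310176/53621]; tr = 137806825/815409, det = 456976/815409
char-poly roots: 169 and 2704/815409
so κ_2 = √(169 / (2704/815409)) = 225.7500

225.7500


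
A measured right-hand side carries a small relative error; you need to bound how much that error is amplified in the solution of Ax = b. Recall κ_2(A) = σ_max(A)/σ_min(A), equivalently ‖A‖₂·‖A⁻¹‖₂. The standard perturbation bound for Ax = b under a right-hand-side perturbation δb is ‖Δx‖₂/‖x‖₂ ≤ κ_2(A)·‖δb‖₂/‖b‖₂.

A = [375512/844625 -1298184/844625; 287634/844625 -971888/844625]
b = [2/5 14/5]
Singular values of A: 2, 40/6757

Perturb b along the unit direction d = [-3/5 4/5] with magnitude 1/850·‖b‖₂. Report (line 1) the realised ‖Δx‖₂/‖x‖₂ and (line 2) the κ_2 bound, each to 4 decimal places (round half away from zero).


from the listed singular values, σ₁ = 2, σ_n = 40/6757
condition number: 2 ÷ (40/6757) = 337.8500
perturbation bound = 337.8500·1/850 = 0.3975
solve Ax = b  →  x = [324.6160 93.6380]
2-norm of b is 2.8284; of x, 337.8515
with δb = [-0.0020 0.0027], A·Δx = δb → ‖Δx‖ = 0.5621
relative error = 0.0017
tightness: 0.0017 against a bound of 0.3975 (unrounded ratio ≈ 0.0042)

0.0017
0.3975


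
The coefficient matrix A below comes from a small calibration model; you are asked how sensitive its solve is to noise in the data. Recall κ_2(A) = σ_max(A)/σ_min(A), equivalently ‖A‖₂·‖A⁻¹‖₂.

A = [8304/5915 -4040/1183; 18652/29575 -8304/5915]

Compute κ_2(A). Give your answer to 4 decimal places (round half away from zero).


AᵀA = [12259216/5175625 -5879232/1035125; -5879232/1035125 2822464/207025]; tr = 490064/30625, det = 1024/30625
solving λ² − 490064/30625·λ + 1024/30625 = 0 gives λ = 16, 64/30625
κ_2(A) = √(λ_max/λ_min) = √(16 / (64/30625)) = 87.5000

87.5000


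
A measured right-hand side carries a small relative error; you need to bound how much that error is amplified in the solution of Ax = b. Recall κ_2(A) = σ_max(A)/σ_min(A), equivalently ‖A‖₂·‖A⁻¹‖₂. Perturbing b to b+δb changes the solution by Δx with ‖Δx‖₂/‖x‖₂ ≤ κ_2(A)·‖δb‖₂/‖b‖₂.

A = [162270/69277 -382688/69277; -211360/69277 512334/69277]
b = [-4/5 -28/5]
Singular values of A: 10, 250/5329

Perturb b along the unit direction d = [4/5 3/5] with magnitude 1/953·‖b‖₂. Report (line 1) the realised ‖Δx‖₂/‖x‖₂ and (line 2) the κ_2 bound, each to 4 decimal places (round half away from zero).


from the listed singular values, σ₁ = 10, σ_n = 250/5329
κ = σ_max/σ_min = 10/(250/5329) = 213.1600
bound on ‖Δx‖/‖x‖: κ·ε = 213.1600·1/953 = 0.2237
solve Ax = b  →  x = [-78.5514 -33.1631]
‖b‖₂ = 5.6569 and ‖x‖₂ = 85.2649
δb = ε·‖b‖·d = [0.0047 0.0036]; solving A·Δx = δb gives ‖Δx‖ = 0.1265
dividing the unrounded norms, ‖Δx‖/‖x‖ = 0.0015
tightness: 0.0015 against a bound of 0.2237 (unrounded ratio ≈ 0.0066)

0.0015
0.2237


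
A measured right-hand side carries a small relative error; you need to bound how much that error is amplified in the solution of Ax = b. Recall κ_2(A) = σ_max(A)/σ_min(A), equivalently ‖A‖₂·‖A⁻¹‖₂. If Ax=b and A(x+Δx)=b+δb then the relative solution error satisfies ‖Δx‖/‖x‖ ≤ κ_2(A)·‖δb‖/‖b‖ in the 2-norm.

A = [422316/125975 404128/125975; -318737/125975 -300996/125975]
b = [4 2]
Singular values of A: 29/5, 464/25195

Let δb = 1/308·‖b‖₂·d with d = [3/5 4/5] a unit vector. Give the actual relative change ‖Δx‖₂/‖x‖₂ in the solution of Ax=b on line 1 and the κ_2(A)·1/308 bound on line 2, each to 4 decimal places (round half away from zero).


0.0036
1.0225

largest singular value 29/5, smallest 464/25195
κ_2(A) = (29/5) / (464/25195) = 314.9375
worst-case relative error ≤ 314.9375 × 1/308 = 1.0225
solve Ax = b  →  x = [-149.5422 157.5193]
2-norm of b is 4.4721; of x, 217.1985
δb = ε·‖b‖·d = [0.0087 0.0116]; solving A·Δx = δb gives ‖Δx‖ = 0.7884
realised ‖Δx‖/‖x‖ = 0.0036
so the bound overstates the realised error by a factor of ≈ 281.6890 (computed from the unrounded values)


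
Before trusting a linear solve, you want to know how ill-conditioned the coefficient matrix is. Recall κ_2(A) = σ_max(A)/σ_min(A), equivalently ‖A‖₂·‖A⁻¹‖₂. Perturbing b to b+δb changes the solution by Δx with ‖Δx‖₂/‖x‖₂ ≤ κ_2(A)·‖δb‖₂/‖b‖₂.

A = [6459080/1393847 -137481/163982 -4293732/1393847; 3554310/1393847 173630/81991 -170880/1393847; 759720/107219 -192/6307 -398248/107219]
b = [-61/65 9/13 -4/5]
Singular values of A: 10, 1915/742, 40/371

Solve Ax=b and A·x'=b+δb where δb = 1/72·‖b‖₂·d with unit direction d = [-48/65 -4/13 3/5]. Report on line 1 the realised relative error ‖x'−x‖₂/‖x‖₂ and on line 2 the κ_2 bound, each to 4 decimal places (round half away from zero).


0.4553
1.2882

σ_max = 10, σ_min = 40/371
κ = σ_max/σ_min = 10/(40/371) = 92.7500
worst-case relative error ≤ 92.7500 × 1/72 = 1.2882
solve Ax = b  →  x = [-0.0024 0.3419 0.2079]
‖b‖₂ = 1.4142 and ‖x‖₂ = 0.4002
with δb = [-0.0145 -0.0060 0.0118], A·Δx = δb → ‖Δx‖ = 0.1822
relative error = 0.4553
tightness: 0.4553 against a bound of 1.2882 (unrounded ratio ≈ 0.3534)


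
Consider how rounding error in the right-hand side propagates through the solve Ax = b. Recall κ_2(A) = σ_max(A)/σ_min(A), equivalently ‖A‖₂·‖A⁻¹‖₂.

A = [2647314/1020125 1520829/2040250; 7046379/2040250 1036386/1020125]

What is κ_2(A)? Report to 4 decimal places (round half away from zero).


M = AᵀA = [3107381706801/166504802500 226577608992/41626200625; 226577608992/41626200625 264372184449/166504802500]. tr(M)=2697403113/133203842, det(M)=4100625/1065630736
solving λ² − 2697403113/133203842·λ + 4100625/1065630736 = 0 gives λ = 81/4, 50625/266407684
so κ_2 = √((81/4) / (50625/266407684)) = 326.4400

326.4400


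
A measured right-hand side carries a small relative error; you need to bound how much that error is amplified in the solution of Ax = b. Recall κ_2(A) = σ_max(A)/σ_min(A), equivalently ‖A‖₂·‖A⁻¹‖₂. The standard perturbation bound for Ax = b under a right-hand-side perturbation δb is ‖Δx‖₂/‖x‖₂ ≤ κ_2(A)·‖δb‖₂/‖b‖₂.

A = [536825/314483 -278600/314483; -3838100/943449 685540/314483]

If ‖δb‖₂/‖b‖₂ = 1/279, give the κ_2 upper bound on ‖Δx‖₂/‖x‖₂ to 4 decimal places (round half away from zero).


0.7651

AᵀA = [102512670625/5266840329 -18223961000/1755613443; -18223961000/1755613443 3240136400/585204481]; tr = 455619025/18224361, det = 250000/18224361
λ_max, λ_min = (455619025/18224361 ± √207570471580950625/332127333858321)/2 = 25, 10000/18224361
so κ_2 = √(25 / (10000/18224361)) = 213.4500
bound on ‖Δx‖/‖x‖: κ·ε = 213.4500·1/279 = 0.7651


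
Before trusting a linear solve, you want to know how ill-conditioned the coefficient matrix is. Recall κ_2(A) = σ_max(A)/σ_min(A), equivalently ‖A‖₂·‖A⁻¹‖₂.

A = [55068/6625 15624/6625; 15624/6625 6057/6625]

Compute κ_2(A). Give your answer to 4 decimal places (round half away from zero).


39.7500

form AᵀA = [26212752/351125 7640136/351125; 7640136/351125 2246373/351125] with trace 227673/2809 and determinant 11664/2809
eigenvalues of AᵀA: λ = (tr ± √(tr²−4·det))/2 = 81, 144/2809
so κ_2 = √(81 / (144/2809)) = 39.7500


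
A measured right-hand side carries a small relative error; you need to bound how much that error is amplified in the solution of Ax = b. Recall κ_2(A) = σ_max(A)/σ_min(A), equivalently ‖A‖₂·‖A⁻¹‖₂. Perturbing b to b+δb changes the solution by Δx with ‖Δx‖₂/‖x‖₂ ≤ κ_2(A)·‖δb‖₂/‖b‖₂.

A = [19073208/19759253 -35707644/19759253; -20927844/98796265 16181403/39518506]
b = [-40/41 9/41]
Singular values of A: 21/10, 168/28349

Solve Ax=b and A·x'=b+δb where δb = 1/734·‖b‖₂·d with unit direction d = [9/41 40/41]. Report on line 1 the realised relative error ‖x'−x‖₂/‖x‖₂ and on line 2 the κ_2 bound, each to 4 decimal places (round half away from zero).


0.4828
0.4828

from the listed singular values, σ₁ = 21/10, σ_n = 168/28349
condition number: (21/10) ÷ (168/28349) = 354.3625
bound on ‖Δx‖/‖x‖: κ·ε = 354.3625·1/734 = 0.4828
solve Ax = b  →  x = [-0.2241 0.4202]
2-norm of b is 1.0000; of x, 0.4762
Δx = A⁻¹·δb where δb = 1/734·1.0000·d; ‖Δx‖ = 0.2299
realised ‖Δx‖/‖x‖ = 0.4828
realised/bound = 1 exactly: the bound is attained for this b and d


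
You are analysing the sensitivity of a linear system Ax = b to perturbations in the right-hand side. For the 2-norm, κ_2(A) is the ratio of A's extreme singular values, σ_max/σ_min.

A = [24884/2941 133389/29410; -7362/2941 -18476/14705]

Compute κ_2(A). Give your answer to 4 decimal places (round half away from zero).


AᵀA = [39612500/508793 21125250/508793; 21125250/508793 45077825/2035172]; tr = 11972225/119716, det = 15625/29929
λ_max, λ_min = (11972225/119716 ± √143304242450625/14331920656)/2 = 100, 625/119716
κ_2(A) = √(λ_max/λ_min) = √(100 / (625/119716)) = 138.4000

138.4000


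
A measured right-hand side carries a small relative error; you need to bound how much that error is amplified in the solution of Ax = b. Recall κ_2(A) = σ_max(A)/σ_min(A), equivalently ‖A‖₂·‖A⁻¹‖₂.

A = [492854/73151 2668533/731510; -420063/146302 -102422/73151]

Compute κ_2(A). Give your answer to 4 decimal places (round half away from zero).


AᵀA = [6793332457/126652516 4527561024/158315645; 4527561024/158315645 48343757281/3166312900]; tr = 377468977/5478050, det = 47458321/43824400
char-poly roots: 6889/100 and 6889/438244
σ_max=√(6889/100)=(83/10), σ_min=√(6889/438244)=(83/662) → κ = 66.2000

66.2000


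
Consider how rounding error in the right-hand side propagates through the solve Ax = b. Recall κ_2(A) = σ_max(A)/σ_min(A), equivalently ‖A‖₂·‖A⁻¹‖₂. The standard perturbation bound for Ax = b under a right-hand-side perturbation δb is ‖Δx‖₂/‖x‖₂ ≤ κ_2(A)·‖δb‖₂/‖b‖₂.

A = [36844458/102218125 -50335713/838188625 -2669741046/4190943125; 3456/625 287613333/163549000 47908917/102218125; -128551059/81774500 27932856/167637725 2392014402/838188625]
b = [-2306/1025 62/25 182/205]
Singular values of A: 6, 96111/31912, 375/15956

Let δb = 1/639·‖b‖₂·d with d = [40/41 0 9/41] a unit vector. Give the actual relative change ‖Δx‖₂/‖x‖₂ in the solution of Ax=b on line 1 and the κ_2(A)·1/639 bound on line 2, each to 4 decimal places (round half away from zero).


0.0027
0.3995

largest singular value 6, smallest 375/15956
κ_2(A) = 6 / (375/15956) = 255.2960
perturbation bound = 255.2960·1/639 = 0.3995
solve Ax = b  →  x = [-23.5076 79.9390 -17.3056]
‖b‖₂ = 3.4641 and ‖x‖₂ = 85.1019
Δx = A⁻¹·δb where δb = 1/639·3.4641·d; ‖Δx‖ = 0.2307
dividing the unrounded norms, ‖Δx‖/‖x‖ = 0.0027
so the bound overstates the realised error by a factor of ≈ 147.4008 (computed from the unrounded values)


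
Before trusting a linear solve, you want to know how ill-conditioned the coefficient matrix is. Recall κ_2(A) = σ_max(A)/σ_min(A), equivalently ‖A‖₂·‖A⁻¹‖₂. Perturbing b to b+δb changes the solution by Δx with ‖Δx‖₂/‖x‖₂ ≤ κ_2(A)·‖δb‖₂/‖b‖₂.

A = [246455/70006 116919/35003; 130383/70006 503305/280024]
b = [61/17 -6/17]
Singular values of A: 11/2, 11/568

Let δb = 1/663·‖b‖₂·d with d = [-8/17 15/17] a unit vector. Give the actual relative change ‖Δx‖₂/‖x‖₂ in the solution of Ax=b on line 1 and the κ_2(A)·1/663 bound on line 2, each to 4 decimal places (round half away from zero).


0.0027
0.4284

σ_max = 11/2, σ_min = 11/568
κ = σ_max/σ_min = (11/2)/(11/568) = 284.0000
bound on ‖Δx‖/‖x‖: κ·ε = 284.0000·1/663 = 0.4284
solve Ax = b  →  x = [71.6176 -74.4075]
‖b‖ = 3.6056, ‖x‖ = 103.2742
with δb = [-0.0026 0.0048], A·Δx = δb → ‖Δx‖ = 0.2808
relative error = 0.0027
tightness: 0.0027 against a bound of 0.4284 (unrounded ratio ≈ 0.0063)


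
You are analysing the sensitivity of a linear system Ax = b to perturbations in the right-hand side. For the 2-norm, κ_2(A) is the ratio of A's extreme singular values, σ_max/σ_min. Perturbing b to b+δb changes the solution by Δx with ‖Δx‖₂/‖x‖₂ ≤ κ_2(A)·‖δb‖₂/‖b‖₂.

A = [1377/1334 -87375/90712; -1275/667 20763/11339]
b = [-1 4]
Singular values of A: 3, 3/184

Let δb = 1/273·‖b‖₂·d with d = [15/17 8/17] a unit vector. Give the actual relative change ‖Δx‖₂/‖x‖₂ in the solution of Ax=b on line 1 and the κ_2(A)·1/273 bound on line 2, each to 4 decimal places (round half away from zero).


0.0151
0.6740

largest singular value 3, smallest 3/184
condition number: 3 ÷ (3/184) = 184.0000
perturbation bound = 184.0000·1/273 = 0.6740
solve Ax = b  →  x = [41.3333 45.3333]
2-norm of b is 4.1231; of x, 61.3478
re-solving with b+δb shifts x by Δx of norm 0.9263
dividing the unrounded norms, ‖Δx‖/‖x‖ = 0.0151
tightness: 0.0151 against a bound of 0.6740 (unrounded ratio ≈ 0.0224)


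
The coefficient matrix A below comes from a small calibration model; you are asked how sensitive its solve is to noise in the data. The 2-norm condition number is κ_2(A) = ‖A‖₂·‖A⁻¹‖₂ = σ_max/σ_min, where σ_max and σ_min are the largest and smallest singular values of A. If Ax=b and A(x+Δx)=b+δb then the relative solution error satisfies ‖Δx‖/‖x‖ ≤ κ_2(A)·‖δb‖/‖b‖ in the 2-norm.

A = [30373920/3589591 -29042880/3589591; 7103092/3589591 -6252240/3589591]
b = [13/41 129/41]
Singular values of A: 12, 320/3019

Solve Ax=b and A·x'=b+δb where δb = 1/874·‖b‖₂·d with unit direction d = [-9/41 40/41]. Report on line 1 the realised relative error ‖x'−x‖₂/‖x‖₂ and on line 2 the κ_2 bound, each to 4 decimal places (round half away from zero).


largest singular value 12, smallest 320/3019
κ_2(A) = 12 / (320/3019) = 113.2125
bound on ‖Δx‖/‖x‖: κ·ε = 113.2125·1/874 = 0.1295
solve Ax = b  →  x = [19.5797 20.4379]
‖b‖ = 3.1623, ‖x‖ = 28.3032
δb = ε·‖b‖·d = [-0.0008 0.0035]; solving A·Δx = δb gives ‖Δx‖ = 0.0341
realised ‖Δx‖/‖x‖ = 0.0012
so the bound overstates the realised error by a factor of ≈ 107.4033 (computed from the unrounded values)

0.0012
0.1295


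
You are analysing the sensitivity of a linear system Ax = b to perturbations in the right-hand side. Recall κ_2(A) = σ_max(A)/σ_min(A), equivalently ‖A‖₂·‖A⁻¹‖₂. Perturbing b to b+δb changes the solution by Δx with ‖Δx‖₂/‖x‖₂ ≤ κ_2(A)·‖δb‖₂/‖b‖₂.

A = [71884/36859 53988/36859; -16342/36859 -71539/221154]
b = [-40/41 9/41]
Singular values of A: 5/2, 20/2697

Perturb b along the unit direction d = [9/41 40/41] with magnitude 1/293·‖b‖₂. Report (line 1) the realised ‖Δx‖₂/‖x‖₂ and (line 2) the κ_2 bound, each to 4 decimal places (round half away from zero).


1.1506
1.1506

from the listed singular values, σ₁ = 5/2, σ_n = 20/2697
κ = σ_max/σ_min = (5/2)/(20/2697) = 337.1250
bound on ‖Δx‖/‖x‖: κ·ε = 337.1250·1/293 = 1.1506
solve Ax = b  →  x = [-0.3200 -0.2400]
2-norm of b is 1.0000; of x, 0.4000
δb = ε·‖b‖·d = [0.0007 0.0033]; solving A·Δx = δb gives ‖Δx‖ = 0.4602
relative error = 1.1506
tightness: 1.1506 against a bound of 1.1506; the bound is attained (ratio 1)


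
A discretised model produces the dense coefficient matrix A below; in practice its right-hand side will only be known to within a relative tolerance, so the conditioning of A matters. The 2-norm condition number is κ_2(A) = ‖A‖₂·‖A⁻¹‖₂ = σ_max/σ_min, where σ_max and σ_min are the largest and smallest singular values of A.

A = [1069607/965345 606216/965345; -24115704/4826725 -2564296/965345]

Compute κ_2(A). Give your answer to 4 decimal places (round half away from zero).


173.1250

form AᵀA = [21351739433/815245625 2277421272/163049125; 2277421272/163049125 242961536/32609825] with trace 1613281049/47955625 and determinant 45265984/1198890625
eigenvalues of AᵀA: λ = (tr ± √(tr²−4·det))/2 = 841/25, 53824/47955625
σ_max=√(841/25)=(29/5), σ_min=√(53824/47955625)=(232/6925) → κ = 173.1250


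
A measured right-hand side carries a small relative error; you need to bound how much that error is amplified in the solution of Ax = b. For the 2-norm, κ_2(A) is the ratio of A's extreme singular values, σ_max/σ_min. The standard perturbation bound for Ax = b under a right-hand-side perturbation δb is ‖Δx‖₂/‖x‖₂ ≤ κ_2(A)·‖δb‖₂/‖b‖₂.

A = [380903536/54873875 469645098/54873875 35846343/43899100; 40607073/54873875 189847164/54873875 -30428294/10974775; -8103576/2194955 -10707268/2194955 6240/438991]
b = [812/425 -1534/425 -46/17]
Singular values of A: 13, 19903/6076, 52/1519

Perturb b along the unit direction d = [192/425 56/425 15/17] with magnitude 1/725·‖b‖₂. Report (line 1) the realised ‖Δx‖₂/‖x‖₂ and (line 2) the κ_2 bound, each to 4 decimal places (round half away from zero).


0.0034
0.5238

σ_max = 13, σ_min = 52/1519
condition number: 13 ÷ (52/1519) = 379.7500
κ_2(A)·‖δb‖/‖b‖ = 0.5238
solve Ax = b  →  x = [41.7918 -31.1516 -26.4158]
2-norm of b is 4.8990; of x, 58.4360
δb = ε·‖b‖·d = [0.0031 0.0009 0.0060]; solving A·Δx = δb gives ‖Δx‖ = 0.1974
dividing the unrounded norms, ‖Δx‖/‖x‖ = 0.0034
tightness: 0.0034 against a bound of 0.5238 (unrounded ratio ≈ 0.0064)


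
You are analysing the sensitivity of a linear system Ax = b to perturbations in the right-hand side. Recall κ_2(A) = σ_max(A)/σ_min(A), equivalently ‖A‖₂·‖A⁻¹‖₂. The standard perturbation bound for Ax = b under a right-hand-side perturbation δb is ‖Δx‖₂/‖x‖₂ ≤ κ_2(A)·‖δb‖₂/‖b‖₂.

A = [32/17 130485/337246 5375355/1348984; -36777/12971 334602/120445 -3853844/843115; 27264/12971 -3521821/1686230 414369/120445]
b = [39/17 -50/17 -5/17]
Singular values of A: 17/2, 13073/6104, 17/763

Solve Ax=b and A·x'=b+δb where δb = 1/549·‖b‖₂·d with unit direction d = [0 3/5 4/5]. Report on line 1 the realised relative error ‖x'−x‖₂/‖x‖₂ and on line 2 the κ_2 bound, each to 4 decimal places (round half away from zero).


from the listed singular values, σ₁ = 17/2, σ_n = 17/763
κ_2(A) = (17/2) / (17/763) = 381.5000
κ_2(A)·‖δb‖/‖b‖ = 0.6949
solve Ax = b  →  x = [79.3702 16.5582 -38.5258]
‖b‖ = 3.7417, ‖x‖ = 89.7666
Δx = A⁻¹·δb where δb = 1/549·3.7417·d; ‖Δx‖ = 0.3059
dividing the unrounded norms, ‖Δx‖/‖x‖ = 0.0034
realised/bound (from unrounded values) ≈ 0.0049

0.0034
0.6949


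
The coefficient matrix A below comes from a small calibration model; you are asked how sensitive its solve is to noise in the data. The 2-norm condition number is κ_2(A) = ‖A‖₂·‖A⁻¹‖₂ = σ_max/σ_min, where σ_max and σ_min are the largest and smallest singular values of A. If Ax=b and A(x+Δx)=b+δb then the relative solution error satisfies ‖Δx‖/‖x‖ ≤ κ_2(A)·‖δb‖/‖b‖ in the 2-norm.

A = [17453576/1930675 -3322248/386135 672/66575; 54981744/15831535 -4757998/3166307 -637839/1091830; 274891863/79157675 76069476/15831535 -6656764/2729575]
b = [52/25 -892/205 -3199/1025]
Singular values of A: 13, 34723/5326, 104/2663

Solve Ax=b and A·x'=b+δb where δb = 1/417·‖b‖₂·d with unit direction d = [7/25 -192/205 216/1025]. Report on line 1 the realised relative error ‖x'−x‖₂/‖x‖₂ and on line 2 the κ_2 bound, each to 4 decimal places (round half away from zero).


σ_max = 13, σ_min = 104/2663
κ_2(A) = 13 / (104/2663) = 332.8750
worst-case relative error ≤ 332.8750 × 1/417 = 0.7983
solve Ax = b  →  x = [26.8330 28.0632 94.7804]
‖b‖ = 5.7446, ‖x‖ = 102.4249
Δx = A⁻¹·δb where δb = 1/417·5.7446·d; ‖Δx‖ = 0.3527
dividing the unrounded norms, ‖Δx‖/‖x‖ = 0.0034
so the bound overstates the realised error by a factor of ≈ 231.7886 (computed from the unrounded values)

0.0034
0.7983


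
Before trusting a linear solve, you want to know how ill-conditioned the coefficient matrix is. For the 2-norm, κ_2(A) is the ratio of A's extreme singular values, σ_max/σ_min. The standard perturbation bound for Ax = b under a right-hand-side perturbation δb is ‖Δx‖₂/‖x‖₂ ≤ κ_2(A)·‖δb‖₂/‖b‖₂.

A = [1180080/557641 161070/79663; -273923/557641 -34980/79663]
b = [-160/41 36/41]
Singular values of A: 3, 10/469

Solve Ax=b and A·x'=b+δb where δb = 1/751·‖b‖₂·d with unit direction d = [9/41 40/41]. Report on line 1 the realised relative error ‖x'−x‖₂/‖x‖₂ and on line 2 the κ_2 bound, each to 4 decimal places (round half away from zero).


0.1874
0.1874

σ_max = 3, σ_min = 10/469
condition number: 3 ÷ (10/469) = 140.7000
κ_2(A)·‖δb‖/‖b‖ = 0.1874
solve Ax = b  →  x = [-0.9655 -0.9195]
2-norm of b is 4.0000; of x, 1.3333
δb = ε·‖b‖·d = [0.0012 0.0052]; solving A·Δx = δb gives ‖Δx‖ = 0.2498
relative error = 0.1874
tightness: 0.1874 against a bound of 0.1874; the bound is attained (ratio 1)


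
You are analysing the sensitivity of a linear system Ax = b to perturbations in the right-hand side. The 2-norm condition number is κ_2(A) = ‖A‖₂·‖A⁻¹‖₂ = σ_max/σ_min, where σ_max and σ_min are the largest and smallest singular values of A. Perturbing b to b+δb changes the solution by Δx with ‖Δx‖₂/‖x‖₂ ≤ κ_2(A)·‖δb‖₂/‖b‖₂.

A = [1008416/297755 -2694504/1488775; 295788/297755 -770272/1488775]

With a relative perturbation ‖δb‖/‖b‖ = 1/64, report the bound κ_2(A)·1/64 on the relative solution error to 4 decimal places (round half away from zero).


M = AᵀA = [44175734800/3546321601 -23560145280/3546321601; -23560145280/3546321601 12565873216/3546321601]. tr(M)=196337744/12271009, det(M)=25600/12271009
solving λ² − 196337744/12271009·λ + 25600/12271009 = 0 gives λ = 16, 1600/12271009
σ_max=√16=4, σ_min=√(1600/12271009)=(40/3503) → κ = 350.3000
bound on ‖Δx‖/‖x‖: κ·ε = 350.3000·1/64 = 5.4734

5.4734


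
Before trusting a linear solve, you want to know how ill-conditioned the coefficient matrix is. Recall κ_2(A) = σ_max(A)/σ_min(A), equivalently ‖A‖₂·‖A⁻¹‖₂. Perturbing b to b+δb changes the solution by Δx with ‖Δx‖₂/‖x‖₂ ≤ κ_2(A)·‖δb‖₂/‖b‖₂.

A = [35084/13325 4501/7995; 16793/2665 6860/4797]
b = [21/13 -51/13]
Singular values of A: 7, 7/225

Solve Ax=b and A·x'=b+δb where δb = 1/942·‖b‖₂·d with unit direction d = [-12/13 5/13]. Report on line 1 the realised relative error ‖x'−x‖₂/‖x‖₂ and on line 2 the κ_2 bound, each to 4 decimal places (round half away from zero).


σ_max = 7, σ_min = 7/225
condition number: 7 ÷ (7/225) = 225.0000
κ_2(A)·‖δb‖/‖b‖ = 0.2389
solve Ax = b  →  x = [20.7491 -94.1707]
2-norm of b is 4.2426; of x, 96.4295
δb = ε·‖b‖·d = [-0.0042 0.0017]; solving A·Δx = δb gives ‖Δx‖ = 0.1448
dividing the unrounded norms, ‖Δx‖/‖x‖ = 0.0015
realised/bound (from unrounded values) ≈ 0.0063

0.0015
0.2389


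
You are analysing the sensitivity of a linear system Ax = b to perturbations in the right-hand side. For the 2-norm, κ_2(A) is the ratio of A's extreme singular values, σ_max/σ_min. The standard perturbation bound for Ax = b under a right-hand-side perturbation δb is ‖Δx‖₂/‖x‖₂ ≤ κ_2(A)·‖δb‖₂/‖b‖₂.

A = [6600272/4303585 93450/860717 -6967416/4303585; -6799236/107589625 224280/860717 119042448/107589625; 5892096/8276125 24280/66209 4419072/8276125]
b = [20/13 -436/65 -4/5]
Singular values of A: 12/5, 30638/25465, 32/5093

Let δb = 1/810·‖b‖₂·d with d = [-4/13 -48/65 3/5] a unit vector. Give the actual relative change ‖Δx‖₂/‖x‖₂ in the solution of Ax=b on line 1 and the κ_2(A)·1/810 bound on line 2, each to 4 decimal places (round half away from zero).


0.0021
0.4716

σ_max = 12/5, σ_min = 32/5093
κ = σ_max/σ_min = (12/5)/(32/5093) = 381.9750
worst-case relative error ≤ 381.9750 × 1/810 = 0.4716
solve Ax = b  →  x = [194.4295 -588.9325 143.7388]
‖b‖₂ = 6.9282 and ‖x‖₂ = 636.6359
Δx = A⁻¹·δb where δb = 1/810·6.9282·d; ‖Δx‖ = 1.3613
relative error = 0.0021
so the bound overstates the realised error by a factor of ≈ 220.5371 (computed from the unrounded values)


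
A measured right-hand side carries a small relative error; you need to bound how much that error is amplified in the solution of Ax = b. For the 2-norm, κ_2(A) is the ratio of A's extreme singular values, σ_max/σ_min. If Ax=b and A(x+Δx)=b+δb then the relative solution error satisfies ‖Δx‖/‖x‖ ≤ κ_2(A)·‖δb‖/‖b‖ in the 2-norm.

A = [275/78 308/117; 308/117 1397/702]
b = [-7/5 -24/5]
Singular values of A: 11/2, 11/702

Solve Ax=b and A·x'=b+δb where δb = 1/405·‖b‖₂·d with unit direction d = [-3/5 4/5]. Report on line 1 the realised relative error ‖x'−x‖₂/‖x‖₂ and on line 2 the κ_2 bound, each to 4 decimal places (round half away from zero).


from the listed singular values, σ₁ = 11/2, σ_n = 11/702
condition number: (11/2) ÷ (11/702) = 351.0000
perturbation bound = 351.0000·1/405 = 0.8667
solve Ax = b  →  x = [114.2909 -153.6000]
2-norm of b is 5.0000; of x, 191.4559
δb = ε·‖b‖·d = [-0.0074 0.0099]; solving A·Δx = δb gives ‖Δx‖ = 0.7879
realised ‖Δx‖/‖x‖ = 0.0041
tightness: 0.0041 against a bound of 0.8667 (unrounded ratio ≈ 0.0047)

0.0041
0.8667


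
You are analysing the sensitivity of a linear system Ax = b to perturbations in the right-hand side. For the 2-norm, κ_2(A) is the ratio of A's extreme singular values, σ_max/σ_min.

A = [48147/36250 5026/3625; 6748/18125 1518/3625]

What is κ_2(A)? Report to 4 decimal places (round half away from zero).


form AᵀA = [4000441/2102500 209979/105125; 209979/105125 44104/21025] with trace 10001/2500 and determinant 1/625
solving λ² − 10001/2500·λ + 1/625 = 0 gives λ = 4, 1/2500
κ = σ_max/σ_min = 2/(1/50) = 100.0000

100.0000


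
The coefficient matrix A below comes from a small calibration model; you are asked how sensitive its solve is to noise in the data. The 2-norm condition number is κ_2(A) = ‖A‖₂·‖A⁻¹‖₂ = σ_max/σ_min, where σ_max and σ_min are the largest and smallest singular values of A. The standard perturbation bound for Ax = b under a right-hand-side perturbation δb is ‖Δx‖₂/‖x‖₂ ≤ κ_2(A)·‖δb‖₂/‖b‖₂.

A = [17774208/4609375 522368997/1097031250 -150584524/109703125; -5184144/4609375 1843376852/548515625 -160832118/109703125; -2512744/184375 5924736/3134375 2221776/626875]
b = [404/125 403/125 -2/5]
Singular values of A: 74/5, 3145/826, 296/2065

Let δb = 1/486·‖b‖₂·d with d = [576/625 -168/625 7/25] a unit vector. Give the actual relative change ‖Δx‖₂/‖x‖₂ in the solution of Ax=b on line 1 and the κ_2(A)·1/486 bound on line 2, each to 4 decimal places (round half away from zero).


0.0047
0.2124

from the listed singular values, σ₁ = 74/5, σ_n = 296/2065
condition number: (74/5) ÷ (296/2065) = 103.2500
worst-case relative error ≤ 103.2500 × 1/486 = 0.2124
solve Ax = b  →  x = [3.9716 7.2214 11.3077]
‖b‖ = 4.5826, ‖x‖ = 13.9924
δb = ε·‖b‖·d = [0.0087 -0.0025 0.0026]; solving A·Δx = δb gives ‖Δx‖ = 0.0658
relative error = 0.0047
realised/bound (from unrounded values) ≈ 0.0221


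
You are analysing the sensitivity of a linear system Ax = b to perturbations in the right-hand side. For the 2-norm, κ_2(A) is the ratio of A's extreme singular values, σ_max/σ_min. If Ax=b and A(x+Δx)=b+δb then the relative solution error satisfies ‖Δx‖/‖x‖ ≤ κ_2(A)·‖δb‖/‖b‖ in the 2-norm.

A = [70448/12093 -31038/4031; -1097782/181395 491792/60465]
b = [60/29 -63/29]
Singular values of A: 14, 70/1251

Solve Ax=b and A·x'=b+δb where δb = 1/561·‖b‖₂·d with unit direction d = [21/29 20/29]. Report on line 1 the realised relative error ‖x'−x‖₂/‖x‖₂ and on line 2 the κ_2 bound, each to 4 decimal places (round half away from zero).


from the listed singular values, σ₁ = 14, σ_n = 70/1251
κ = σ_max/σ_min = 14/(70/1251) = 250.2000
worst-case relative error ≤ 250.2000 × 1/561 = 0.4460
solve Ax = b  →  x = [0.1286 -0.1714]
‖b‖ = 3.0000, ‖x‖ = 0.2143
Δx = A⁻¹·δb where δb = 1/561·3.0000·d; ‖Δx‖ = 0.0956
realised ‖Δx‖/‖x‖ = 0.4460
so the bound is sharp here: realised error equals the bound

0.4460
0.4460


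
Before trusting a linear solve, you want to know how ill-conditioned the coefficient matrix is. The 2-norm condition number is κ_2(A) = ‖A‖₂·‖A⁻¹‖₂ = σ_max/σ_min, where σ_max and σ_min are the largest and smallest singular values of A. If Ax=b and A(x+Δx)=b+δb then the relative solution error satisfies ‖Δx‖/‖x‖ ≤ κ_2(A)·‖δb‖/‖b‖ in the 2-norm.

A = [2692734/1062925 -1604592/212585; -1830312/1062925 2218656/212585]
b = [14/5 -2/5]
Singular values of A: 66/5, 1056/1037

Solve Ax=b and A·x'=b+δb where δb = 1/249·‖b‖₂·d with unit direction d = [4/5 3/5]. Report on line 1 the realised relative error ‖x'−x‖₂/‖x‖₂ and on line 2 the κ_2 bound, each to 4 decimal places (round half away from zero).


0.0057
0.0521

largest singular value 66/5, smallest 1056/1037
κ = σ_max/σ_min = (66/5)/(1056/1037) = 12.9625
bound on ‖Δx‖/‖x‖: κ·ε = 12.9625·1/249 = 0.0521
solve Ax = b  →  x = [1.9494 0.2833]
‖b‖ = 2.8284, ‖x‖ = 1.9699
with δb = [0.0091 0.0068], A·Δx = δb → ‖Δx‖ = 0.0112
relative error = 0.0057
so the bound overstates the realised error by a factor of ≈ 9.1931 (computed from the unrounded values)


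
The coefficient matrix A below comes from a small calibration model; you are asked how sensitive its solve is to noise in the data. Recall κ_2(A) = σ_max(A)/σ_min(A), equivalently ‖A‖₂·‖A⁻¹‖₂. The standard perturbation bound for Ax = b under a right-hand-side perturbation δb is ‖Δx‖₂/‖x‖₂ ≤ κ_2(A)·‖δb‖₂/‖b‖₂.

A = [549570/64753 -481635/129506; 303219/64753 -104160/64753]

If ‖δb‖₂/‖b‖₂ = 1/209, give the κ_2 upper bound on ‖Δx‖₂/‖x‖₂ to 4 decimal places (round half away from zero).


AᵀA = [1363214349/14508481 -567229635/14508481; -567229635/14508481 952835625/58033924]; tr = 37903509/343396, det = 4862025/343396
eigenvalues of AᵀA: λ = (tr ± √(tr²−4·det))/2 = 441/4, 11025/85849
so κ_2 = √((441/4) / (11025/85849)) = 29.3000
κ_2(A)·‖δb‖/‖b‖ = 0.1402

0.1402


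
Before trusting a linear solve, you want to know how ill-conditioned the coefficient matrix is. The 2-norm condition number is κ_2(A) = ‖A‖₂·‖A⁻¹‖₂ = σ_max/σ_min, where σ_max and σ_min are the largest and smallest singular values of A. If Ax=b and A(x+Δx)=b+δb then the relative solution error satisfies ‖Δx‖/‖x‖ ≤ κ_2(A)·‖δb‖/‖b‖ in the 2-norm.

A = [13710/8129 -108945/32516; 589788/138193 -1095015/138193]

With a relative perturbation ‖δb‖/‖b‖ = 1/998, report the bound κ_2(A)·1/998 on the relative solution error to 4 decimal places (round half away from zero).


0.1018

AᵀA = [402171509844/19097305249 -1507483808415/38194610498; -1507483808415/38194610498 22615070367825/305556883984]; tr = 100518389361/1057290256, det = 57836025/66080641
eigenvalues of AᵀA: λ = (tr ± √(tr²−4·det))/2 = 1521/16, 608400/66080641
σ_max=√(1521/16)=(39/4), σ_min=√(608400/66080641)=(780/8129) → κ = 101.6125
bound on ‖Δx‖/‖x‖: κ·ε = 101.6125·1/998 = 0.1018
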